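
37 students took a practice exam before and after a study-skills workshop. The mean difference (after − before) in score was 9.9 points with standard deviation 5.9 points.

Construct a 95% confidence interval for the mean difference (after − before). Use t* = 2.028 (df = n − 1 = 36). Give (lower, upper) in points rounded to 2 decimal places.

(7.93, 11.87)

This is a matched-pairs design, so SE = s_d/√n = 5.9/√37 = 0.9700.
Margin = 2.028 × 0.9700 = 1.9672; the interval is 9.9 ± 1.9672 = (7.93, 11.87).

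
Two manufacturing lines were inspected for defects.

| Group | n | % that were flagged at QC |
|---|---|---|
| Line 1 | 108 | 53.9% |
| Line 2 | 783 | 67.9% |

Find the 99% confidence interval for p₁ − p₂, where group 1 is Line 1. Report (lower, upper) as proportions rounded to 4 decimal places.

(-0.2708, -0.0092)

Each SE is √(p̂(1−p̂)/n): √(0.5390·0.4610/108) = 0.04797 and √(0.6790·0.3210/783) = 0.01668.
SE(p̂₁ − p̂₂) = √(SE₁² + SE₂²) = √(0.0023011209 + 0.0002782224) = 0.05079, since the two samples are independent.
At 99% confidence z* = 2.576; margin = 2.576 × 0.05079 = 0.13084.
The difference is 0.5390 − 0.6790 = -0.1400, so the interval is -0.1400 ± 0.13084 = (-0.2708, -0.0092).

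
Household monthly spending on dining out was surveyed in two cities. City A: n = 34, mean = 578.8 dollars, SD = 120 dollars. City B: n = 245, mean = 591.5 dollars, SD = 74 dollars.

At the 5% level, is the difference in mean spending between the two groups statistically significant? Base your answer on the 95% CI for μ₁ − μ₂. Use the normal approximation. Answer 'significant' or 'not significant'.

Per-group SEs: s₁/√n₁ = 120/√34 = 20.5798, s₂/√n₂ = 74/√245 = 4.7277.
Unpooled SE of the difference: √(423.52816804 + 22.35114729) = 21.1159.
Margin of error = z* · SE = 1.960 × 21.1159 = 41.3872.
x̄₁ − x̄₂ = 578.8 − 591.5 = -12.7000.
CI: -12.7000 ± 41.3872 = (-54.0872, 28.6872).
The interval (-54.0872, 28.6872) contains 0, so the difference is not significant.

not significant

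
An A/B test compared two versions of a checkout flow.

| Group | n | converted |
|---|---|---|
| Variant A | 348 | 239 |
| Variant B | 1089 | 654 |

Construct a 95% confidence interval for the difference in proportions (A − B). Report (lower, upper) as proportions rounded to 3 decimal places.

(0.029, 0.143)

First, p̂₁ = 239/348 = 0.6868; p̂₂ = 654/1089 = 0.6006.
The two standard errors are √(0.6868×0.3132/348) = 0.02486 and √(0.6006×0.3994/1089) = 0.01484.
Because the samples are independent, SE_diff = √(0.02486² + 0.01484²) = 0.02895.
Using z* = 1.960 for 95%, ME = 1.960 × 0.02895 = 0.05674.
p̂₁ − p̂₂ = 0.0862; interval 0.0862 ± 0.05674 gives (0.029, 0.143).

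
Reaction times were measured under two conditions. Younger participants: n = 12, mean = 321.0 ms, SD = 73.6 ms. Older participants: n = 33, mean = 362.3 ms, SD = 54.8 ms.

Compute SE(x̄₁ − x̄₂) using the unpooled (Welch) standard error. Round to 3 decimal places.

23.290

Standard errors of each mean: 73.6/√12 = 21.2465 and 54.8/√33 = 9.5395.
SE(x̄₁ − x̄₂) = √(21.2465² + 9.5395²) = 23.2898 for independent samples with unequal variances.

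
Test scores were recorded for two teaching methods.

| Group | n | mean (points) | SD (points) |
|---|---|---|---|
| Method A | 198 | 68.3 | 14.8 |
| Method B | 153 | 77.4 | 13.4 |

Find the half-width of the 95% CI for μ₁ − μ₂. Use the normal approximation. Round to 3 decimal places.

2.959

Standard errors of each mean: 14.8/√198 = 1.0518 and 13.4/√153 = 1.0833.
SE(x̄₁ − x̄₂) = √(1.0518² + 1.0833²) = 1.5099 for independent samples with unequal variances.
With z* = 1.960, the margin is 1.960 × 1.5099 = 2.9594.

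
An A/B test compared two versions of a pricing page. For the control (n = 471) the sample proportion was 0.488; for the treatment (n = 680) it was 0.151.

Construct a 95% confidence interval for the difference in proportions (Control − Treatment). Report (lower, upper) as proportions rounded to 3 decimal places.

(0.284, 0.390)

The two standard errors are √(0.4880×0.5120/471) = 0.02303 and √(0.1510×0.8490/680) = 0.01373.
Because the samples are independent, SE_diff = √(0.02303² + 0.01373²) = 0.02681.
Using z* = 1.960 for 95%, ME = 1.960 × 0.02681 = 0.05255.
p̂₁ − p̂₂ = 0.3370; interval 0.3370 ± 0.05255 gives (0.284, 0.390).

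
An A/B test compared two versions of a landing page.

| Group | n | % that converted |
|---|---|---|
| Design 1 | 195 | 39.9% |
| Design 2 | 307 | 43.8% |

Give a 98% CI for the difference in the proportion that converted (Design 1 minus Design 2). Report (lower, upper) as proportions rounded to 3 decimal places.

SE₁ = √(p̂₁(1−p̂₁)/n₁) = √(0.3990·0.6010/195) = 0.03507; SE₂ = √(0.4380·0.5620/307) = 0.02832.
Independent samples: SE of the difference = √(SE₁² + SE₂²) = √(0.0012299049 + 0.0008020224) = 0.04508.
z* for 98% confidence is 2.326, so the margin of error is 2.326 × 0.04508 = 0.10486.
Point estimate p̂₁ − p̂₂ = 0.3990 − 0.4380 = -0.0390.
-0.0390 ± 0.10486 → (-0.144, 0.066).

(-0.144, 0.066)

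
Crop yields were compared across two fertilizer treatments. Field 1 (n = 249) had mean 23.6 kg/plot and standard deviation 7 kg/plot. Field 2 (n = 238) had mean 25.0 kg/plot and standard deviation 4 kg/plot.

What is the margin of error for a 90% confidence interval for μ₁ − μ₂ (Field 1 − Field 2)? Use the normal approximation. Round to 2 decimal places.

Per-group SEs: s₁/√n₁ = 7/√249 = 0.4436, s₂/√n₂ = 4/√238 = 0.2593.
Unpooled SE of the difference: √(0.19678096 + 0.06723649) = 0.5138.
Margin of error = z* · SE = 1.645 × 0.5138 = 0.8452.

0.85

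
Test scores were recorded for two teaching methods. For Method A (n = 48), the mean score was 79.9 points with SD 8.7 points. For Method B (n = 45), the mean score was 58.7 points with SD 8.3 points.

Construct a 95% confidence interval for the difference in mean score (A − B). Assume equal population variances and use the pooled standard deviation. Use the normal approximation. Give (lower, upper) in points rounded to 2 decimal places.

(17.74, 24.66)

s_p = √[((n₁−1)s₁² + (n₂−1)s₂²)/(n₁+n₂−2)] = √[(47·8.7² + 44·8.3²)/91] = 8.5089.
SE = 8.5089·√(1/48 + 1/45) = 1.7656.
With z* = 1.960, margin = 1.960 × 1.7656 = 3.4606.
x̄₁ − x̄₂ = 79.9 − 58.7 = 21.2000; interval 21.2000 ± 3.4606 = (17.74, 24.66).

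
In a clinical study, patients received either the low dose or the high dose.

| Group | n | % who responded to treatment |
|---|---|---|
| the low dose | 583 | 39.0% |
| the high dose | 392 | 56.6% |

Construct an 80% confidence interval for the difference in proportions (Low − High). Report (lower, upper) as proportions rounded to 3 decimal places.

(-0.217, -0.135)

SE₁ = √(p̂₁(1−p̂₁)/n₁) = √(0.3900·0.6100/583) = 0.02020; SE₂ = √(0.5660·0.4340/392) = 0.02503.
Independent samples: SE of the difference = √(SE₁² + SE₂²) = √(0.00040804 + 0.0006265009) = 0.03216.
z* for 80% confidence is 1.282, so the margin of error is 1.282 × 0.03216 = 0.04123.
Point estimate p̂₁ − p̂₂ = 0.3900 − 0.5660 = -0.1760.
-0.1760 ± 0.04123 → (-0.217, -0.135).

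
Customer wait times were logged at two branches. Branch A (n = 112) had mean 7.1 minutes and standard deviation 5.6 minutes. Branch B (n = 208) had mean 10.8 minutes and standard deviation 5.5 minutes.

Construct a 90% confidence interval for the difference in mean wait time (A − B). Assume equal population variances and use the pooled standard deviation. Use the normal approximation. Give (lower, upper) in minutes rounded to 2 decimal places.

s_p = √[((n₁−1)s₁² + (n₂−1)s₂²)/(n₁+n₂−2)] = √[(111·5.6² + 207·5.5²)/318] = 5.5351.
SE = 5.5351·√(1/112 + 1/208) = 0.6487.
With z* = 1.645, margin = 1.645 × 0.6487 = 1.0671.
x̄₁ − x̄₂ = 7.1 − 10.8 = -3.7000; interval -3.7000 ± 1.0671 = (-4.77, -2.63).

(-4.77, -2.63)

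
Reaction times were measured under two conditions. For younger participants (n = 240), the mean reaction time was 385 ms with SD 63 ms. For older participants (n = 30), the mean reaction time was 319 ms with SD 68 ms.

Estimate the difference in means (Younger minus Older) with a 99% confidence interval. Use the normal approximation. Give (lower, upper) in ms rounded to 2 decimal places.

Standard errors of each mean: 63/√240 = 4.0666 and 68/√30 = 12.4150.
SE(x̄₁ − x̄₂) = √(4.0666² + 12.4150²) = 13.0641 for independent samples with unequal variances.
With z* = 2.576, the margin is 2.576 × 13.0641 = 33.6531.
x̄₁ − x̄₂ = 385 − 319 = 66.0000; the interval is 66.0000 ± 33.6531 = (32.35, 99.65).

(32.35, 99.65)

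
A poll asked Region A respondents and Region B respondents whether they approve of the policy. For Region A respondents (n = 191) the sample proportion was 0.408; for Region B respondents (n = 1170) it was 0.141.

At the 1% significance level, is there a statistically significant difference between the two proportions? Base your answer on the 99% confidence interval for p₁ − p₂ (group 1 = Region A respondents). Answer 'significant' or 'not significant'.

significant

SE₁ = √(p̂₁(1−p̂₁)/n₁) = √(0.4080·0.5920/191) = 0.03556; SE₂ = √(0.1410·0.8590/1170) = 0.01017.
Independent samples: SE of the difference = √(SE₁² + SE₂²) = √(0.0012645136 + 0.0001034289) = 0.03699.
z* for 99% confidence is 2.576, so the margin of error is 2.576 × 0.03699 = 0.09529.
Point estimate p̂₁ − p̂₂ = 0.4080 − 0.1410 = 0.2670.
0.2670 ± 0.09529 → (0.17171, 0.36229).
The interval (0.17171, 0.36229) does not contain 0, so the difference is significant.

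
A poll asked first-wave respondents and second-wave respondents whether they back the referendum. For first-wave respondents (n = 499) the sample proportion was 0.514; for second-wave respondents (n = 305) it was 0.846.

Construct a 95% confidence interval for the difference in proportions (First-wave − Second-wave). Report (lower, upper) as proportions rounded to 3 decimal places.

(-0.392, -0.272)

The two standard errors are √(0.5140×0.4860/499) = 0.02237 and √(0.8460×0.1540/305) = 0.02067.
Because the samples are independent, SE_diff = √(0.02237² + 0.02067²) = 0.03046.
Using z* = 1.960 for 95%, ME = 1.960 × 0.03046 = 0.05970.
p̂₁ − p̂₂ = -0.3320; interval -0.3320 ± 0.05970 gives (-0.392, -0.272).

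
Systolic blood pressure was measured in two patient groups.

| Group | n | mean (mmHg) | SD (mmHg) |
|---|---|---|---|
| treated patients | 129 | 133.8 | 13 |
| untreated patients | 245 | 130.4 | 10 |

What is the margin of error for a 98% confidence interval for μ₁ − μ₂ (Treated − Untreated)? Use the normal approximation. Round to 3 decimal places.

3.049

Per-group SEs: s₁/√n₁ = 13/√129 = 1.1446, s₂/√n₂ = 10/√245 = 0.6389.
Unpooled SE of the difference: √(1.31010916 + 0.40819321) = 1.3108.
Margin of error = z* · SE = 2.326 × 1.3108 = 3.0489.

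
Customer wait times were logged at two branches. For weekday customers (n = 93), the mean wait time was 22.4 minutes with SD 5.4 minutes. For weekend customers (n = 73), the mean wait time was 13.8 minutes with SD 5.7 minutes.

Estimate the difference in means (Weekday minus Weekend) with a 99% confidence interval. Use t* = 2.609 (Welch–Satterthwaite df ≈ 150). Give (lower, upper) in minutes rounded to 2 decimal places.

Standard errors of each mean: 5.4/√93 = 0.5600 and 5.7/√73 = 0.6671.
SE(x̄₁ − x̄₂) = √(0.5600² + 0.6671²) = 0.8710 for independent samples with unequal variances.
With t* = 2.609, the margin is 2.609 × 0.8710 = 2.2724.
x̄₁ − x̄₂ = 22.4 − 13.8 = 8.6000; the interval is 8.6000 ± 2.2724 = (6.33, 10.87).

(6.33, 10.87)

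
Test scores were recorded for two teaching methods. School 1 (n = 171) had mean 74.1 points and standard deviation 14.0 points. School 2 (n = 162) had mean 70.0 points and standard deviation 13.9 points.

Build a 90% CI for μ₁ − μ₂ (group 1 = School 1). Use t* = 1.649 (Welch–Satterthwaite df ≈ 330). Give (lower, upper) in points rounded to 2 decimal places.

(1.58, 6.62)

SE₁ = s₁/√n₁ = 14.0/√171 = 1.0706; SE₂ = 13.9/√162 = 1.0921.
Independent samples, unequal variances: SE_diff = √(SE₁² + SE₂²) = √(1.14618436 + 1.19268241) = 1.5293.
t* = 1.649, so margin of error = 1.649 × 1.5293 = 2.5218.
Difference in means = 74.1 − 70.0 = 4.1000.
4.1000 ± 2.5218 → (1.58, 6.62).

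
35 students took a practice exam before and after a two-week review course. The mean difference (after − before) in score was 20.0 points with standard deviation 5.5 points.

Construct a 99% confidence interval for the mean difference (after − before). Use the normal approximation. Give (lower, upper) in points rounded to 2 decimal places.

(17.61, 22.39)

Paired design: SE = s_d/√n = 5.5/√35 = 0.9297.
z* = 2.576; margin of error = 2.576 × 0.9297 = 2.3949.
20.0 ± 2.3949 → (17.61, 22.39).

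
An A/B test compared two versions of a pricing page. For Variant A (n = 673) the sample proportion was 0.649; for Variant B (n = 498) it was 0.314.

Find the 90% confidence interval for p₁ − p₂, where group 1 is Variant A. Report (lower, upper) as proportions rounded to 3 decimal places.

(0.289, 0.381)

SE₁ = √(p̂₁(1−p̂₁)/n₁) = √(0.6490·0.3510/673) = 0.01840; SE₂ = √(0.3140·0.6860/498) = 0.02080.
Independent samples: SE of the difference = √(SE₁² + SE₂²) = √(0.00033856 + 0.00043264) = 0.02777.
z* for 90% confidence is 1.645, so the margin of error is 1.645 × 0.02777 = 0.04568.
Point estimate p̂₁ − p̂₂ = 0.6490 − 0.3140 = 0.3350.
0.3350 ± 0.04568 → (0.289, 0.381).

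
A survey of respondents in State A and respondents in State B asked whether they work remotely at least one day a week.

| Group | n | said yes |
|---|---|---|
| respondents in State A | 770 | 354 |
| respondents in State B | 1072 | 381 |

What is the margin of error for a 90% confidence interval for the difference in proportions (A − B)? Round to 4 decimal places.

0.0381

First, p̂₁ = 354/770 = 0.4597; p̂₂ = 381/1072 = 0.3554.
The two standard errors are √(0.4597×0.5403/770) = 0.01796 and √(0.3554×0.6446/1072) = 0.01462.
Because the samples are independent, SE_diff = √(0.01796² + 0.01462²) = 0.02316.
Using z* = 1.645 for 90%, ME = 1.645 × 0.02316 = 0.03810.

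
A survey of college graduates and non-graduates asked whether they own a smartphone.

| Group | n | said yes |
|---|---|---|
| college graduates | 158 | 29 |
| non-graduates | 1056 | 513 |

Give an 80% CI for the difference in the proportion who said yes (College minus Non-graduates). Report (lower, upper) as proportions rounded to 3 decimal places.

(-0.346, -0.258)

Sample proportions: 29/158 = 0.1835, 513/1056 = 0.4858.
Each SE is √(p̂(1−p̂)/n): √(0.1835·0.8165/158) = 0.03079 and √(0.4858·0.5142/1056) = 0.01538.
SE(p̂₁ − p̂₂) = √(SE₁² + SE₂²) = √(0.0009480241 + 0.0002365444) = 0.03442, since the two samples are independent.
At 80% confidence z* = 1.282; margin = 1.282 × 0.03442 = 0.04413.
The difference is 0.1835 − 0.4858 = -0.3023, so the interval is -0.3023 ± 0.04413 = (-0.346, -0.258).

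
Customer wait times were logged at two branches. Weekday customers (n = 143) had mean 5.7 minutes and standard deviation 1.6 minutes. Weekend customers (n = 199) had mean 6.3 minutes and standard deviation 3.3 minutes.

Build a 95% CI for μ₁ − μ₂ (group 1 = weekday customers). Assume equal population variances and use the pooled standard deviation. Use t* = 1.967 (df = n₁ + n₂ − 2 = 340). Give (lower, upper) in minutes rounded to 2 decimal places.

(-1.19, -0.01)

Pooled variance s_p² = [142·1.6² + 198·3.3²] / (143+199−2) = 7.4110, so s_p = 2.7223.
SE_diff = s_p·√(1/n₁ + 1/n₂) = 2.7223·√(1/143 + 1/199) = 0.2984.
t* = 1.967; margin = 1.967 × 0.2984 = 0.5870.
Difference = 5.7 − 6.3 = -0.6000.
-0.6000 ± 0.5870 → (-1.19, -0.01).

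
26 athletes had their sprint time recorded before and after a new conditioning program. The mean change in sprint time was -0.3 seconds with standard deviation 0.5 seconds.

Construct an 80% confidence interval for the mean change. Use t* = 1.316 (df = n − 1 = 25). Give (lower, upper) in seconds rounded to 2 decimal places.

Paired design: SE = s_d/√n = 0.5/√26 = 0.0981.
t* = 1.316; margin of error = 1.316 × 0.0981 = 0.1291.
-0.3 ± 0.1291 → (-0.43, -0.17).

(-0.43, -0.17)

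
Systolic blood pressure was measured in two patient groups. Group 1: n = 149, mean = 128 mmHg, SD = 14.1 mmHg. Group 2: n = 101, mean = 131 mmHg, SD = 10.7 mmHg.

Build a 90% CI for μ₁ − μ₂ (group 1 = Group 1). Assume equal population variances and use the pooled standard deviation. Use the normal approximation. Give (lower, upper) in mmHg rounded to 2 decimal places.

s_p = √[((n₁−1)s₁² + (n₂−1)s₂²)/(n₁+n₂−2)] = √[(148·14.1² + 100·10.7²)/248] = 12.8378.
SE = 12.8378·√(1/149 + 1/101) = 1.6547.
With z* = 1.645, margin = 1.645 × 1.6547 = 2.7220.
x̄₁ − x̄₂ = 128 − 131 = -3.0000; interval -3.0000 ± 2.7220 = (-5.72, -0.28).

(-5.72, -0.28)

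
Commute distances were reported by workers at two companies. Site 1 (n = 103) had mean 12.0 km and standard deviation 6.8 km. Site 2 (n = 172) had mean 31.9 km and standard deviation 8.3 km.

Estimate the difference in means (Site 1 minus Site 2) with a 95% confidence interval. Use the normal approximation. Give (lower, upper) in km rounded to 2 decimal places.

Standard errors of each mean: 6.8/√103 = 0.6700 and 8.3/√172 = 0.6329.
SE(x̄₁ − x̄₂) = √(0.6700² + 0.6329²) = 0.9217 for independent samples with unequal variances.
With z* = 1.960, the margin is 1.960 × 0.9217 = 1.8065.
x̄₁ − x̄₂ = 12.0 − 31.9 = -19.9000; the interval is -19.9000 ± 1.8065 = (-21.71, -18.09).

(-21.71, -18.09)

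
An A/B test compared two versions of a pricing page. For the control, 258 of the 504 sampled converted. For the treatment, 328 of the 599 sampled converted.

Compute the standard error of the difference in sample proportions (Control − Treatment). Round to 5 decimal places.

0.03016

First, p̂₁ = 258/504 = 0.5119; p̂₂ = 328/599 = 0.5476.
The two standard errors are √(0.5119×0.4881/504) = 0.02227 and √(0.5476×0.4524/599) = 0.02034.
Because the samples are independent, SE_diff = √(0.02227² + 0.02034²) = 0.03016.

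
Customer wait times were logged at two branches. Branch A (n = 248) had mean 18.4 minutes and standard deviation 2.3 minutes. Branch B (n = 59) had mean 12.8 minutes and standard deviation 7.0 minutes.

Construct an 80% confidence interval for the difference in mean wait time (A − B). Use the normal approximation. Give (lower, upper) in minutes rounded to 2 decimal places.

(4.42, 6.78)

Per-group SEs: s₁/√n₁ = 2.3/√248 = 0.1461, s₂/√n₂ = 7.0/√59 = 0.9113.
Unpooled SE of the difference: √(0.02134521 + 0.83046769) = 0.9229.
Margin of error = z* · SE = 1.282 × 0.9229 = 1.1832.
x̄₁ − x̄₂ = 18.4 − 12.8 = 5.6000.
CI: 5.6000 ± 1.1832 = (4.42, 6.78).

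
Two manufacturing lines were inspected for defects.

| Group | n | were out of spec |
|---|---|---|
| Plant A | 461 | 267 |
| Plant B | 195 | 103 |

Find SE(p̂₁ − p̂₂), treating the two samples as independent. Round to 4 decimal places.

Sample proportions: 267/461 = 0.5792, 103/195 = 0.5282.
Each SE is √(p̂(1−p̂)/n): √(0.5792·0.4208/461) = 0.02299 and √(0.5282·0.4718/195) = 0.03575.
SE(p̂₁ − p̂₂) = √(SE₁² + SE₂²) = √(0.0005285401 + 0.0012780625) = 0.04250, since the two samples are independent.

0.0425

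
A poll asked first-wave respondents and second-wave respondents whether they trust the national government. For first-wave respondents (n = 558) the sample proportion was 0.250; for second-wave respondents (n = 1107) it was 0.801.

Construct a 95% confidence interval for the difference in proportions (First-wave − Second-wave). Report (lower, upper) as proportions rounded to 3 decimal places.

(-0.594, -0.508)

The two standard errors are √(0.2500×0.7500/558) = 0.01833 and √(0.8010×0.1990/1107) = 0.01200.
Because the samples are independent, SE_diff = √(0.01833² + 0.01200²) = 0.02191.
Using z* = 1.960 for 95%, ME = 1.960 × 0.02191 = 0.04294.
p̂₁ − p̂₂ = -0.5510; interval -0.5510 ± 0.04294 gives (-0.594, -0.508).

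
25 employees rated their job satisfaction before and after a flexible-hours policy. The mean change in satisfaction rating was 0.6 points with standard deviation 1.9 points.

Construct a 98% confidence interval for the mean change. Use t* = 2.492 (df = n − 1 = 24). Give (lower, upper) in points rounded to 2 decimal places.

(-0.35, 1.55)

Paired design: SE = s_d/√n = 1.9/√25 = 0.3800.
t* = 2.492; margin of error = 2.492 × 0.3800 = 0.9470.
0.6 ± 0.9470 → (-0.35, 1.55).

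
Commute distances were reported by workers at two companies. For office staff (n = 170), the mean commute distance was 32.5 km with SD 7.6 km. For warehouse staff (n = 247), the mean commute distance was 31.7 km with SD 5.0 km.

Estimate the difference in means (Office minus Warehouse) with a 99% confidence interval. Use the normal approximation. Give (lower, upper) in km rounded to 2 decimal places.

(-0.91, 2.51)

SE₁ = s₁/√n₁ = 7.6/√170 = 0.5829; SE₂ = 5.0/√247 = 0.3181.
Independent samples, unequal variances: SE_diff = √(SE₁² + SE₂²) = √(0.33977241 + 0.10118761) = 0.6640.
z* = 2.576, so margin of error = 2.576 × 0.6640 = 1.7105.
Difference in means = 32.5 − 31.7 = 0.8000.
0.8000 ± 1.7105 → (-0.91, 2.51).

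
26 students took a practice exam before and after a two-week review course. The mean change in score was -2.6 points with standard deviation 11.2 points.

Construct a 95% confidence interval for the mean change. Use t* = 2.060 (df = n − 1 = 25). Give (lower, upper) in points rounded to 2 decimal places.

This is a matched-pairs design, so SE = s_d/√n = 11.2/√26 = 2.1965.
Margin = 2.060 × 2.1965 = 4.5248; the interval is -2.6 ± 4.5248 = (-7.12, 1.92).

(-7.12, 1.92)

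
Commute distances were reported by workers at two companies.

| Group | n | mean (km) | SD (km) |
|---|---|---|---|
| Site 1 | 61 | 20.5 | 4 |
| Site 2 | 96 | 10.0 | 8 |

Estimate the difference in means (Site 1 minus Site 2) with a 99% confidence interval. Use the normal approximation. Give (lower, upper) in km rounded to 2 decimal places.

(8.02, 12.98)

SE₁ = s₁/√n₁ = 4/√61 = 0.5121; SE₂ = 8/√96 = 0.8165.
Independent samples, unequal variances: SE_diff = √(SE₁² + SE₂²) = √(0.26224641 + 0.66667225) = 0.9638.
z* = 2.576, so margin of error = 2.576 × 0.9638 = 2.4827.
Difference in means = 20.5 − 10.0 = 10.5000.
10.5000 ± 2.4827 → (8.02, 12.98).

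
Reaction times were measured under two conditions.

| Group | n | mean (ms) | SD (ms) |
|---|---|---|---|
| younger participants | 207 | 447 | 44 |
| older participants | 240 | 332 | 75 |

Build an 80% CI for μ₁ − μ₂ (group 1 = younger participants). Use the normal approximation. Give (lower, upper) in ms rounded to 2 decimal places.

(107.66, 122.34)

Per-group SEs: s₁/√n₁ = 44/√207 = 3.0582, s₂/√n₂ = 75/√240 = 4.8412.
Unpooled SE of the difference: √(9.35258724 + 23.43721744) = 5.7262.
Margin of error = z* · SE = 1.282 × 5.7262 = 7.3410.
x̄₁ − x̄₂ = 447 − 332 = 115.0000.
CI: 115.0000 ± 7.3410 = (107.66, 122.34).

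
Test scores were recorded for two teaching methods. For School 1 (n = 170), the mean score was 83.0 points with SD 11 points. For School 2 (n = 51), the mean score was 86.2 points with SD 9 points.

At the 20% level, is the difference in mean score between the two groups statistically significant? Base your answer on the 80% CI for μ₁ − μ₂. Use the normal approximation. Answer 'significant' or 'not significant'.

significant

Standard errors of each mean: 11/√170 = 0.8437 and 9/√51 = 1.2603.
SE(x̄₁ − x̄₂) = √(0.8437² + 1.2603²) = 1.5166 for independent samples with unequal variances.
With z* = 1.282, the margin is 1.282 × 1.5166 = 1.9443.
x̄₁ − x̄₂ = 83.0 − 86.2 = -3.2000; the interval is -3.2000 ± 1.9443 = (-5.1443, -1.2557).
The interval (-5.1443, -1.2557) does not contain 0, so the difference is significant.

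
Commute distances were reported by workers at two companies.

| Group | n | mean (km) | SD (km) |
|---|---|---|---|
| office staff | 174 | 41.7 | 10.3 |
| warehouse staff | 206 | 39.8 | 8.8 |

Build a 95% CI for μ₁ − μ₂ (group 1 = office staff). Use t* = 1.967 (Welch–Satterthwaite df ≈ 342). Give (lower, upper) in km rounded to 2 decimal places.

SE₁ = s₁/√n₁ = 10.3/√174 = 0.7808; SE₂ = 8.8/√206 = 0.6131.
Independent samples, unequal variances: SE_diff = √(SE₁² + SE₂²) = √(0.60964864 + 0.37589161) = 0.9927.
t* = 1.967, so margin of error = 1.967 × 0.9927 = 1.9526.
Difference in means = 41.7 − 39.8 = 1.9000.
1.9000 ± 1.9526 → (-0.05, 3.85).

(-0.05, 3.85)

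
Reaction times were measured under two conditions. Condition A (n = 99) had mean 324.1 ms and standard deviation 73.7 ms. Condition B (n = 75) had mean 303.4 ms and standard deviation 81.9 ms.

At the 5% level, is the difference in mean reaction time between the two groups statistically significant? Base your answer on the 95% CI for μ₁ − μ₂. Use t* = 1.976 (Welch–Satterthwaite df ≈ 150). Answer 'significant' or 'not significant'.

SE₁ = s₁/√n₁ = 73.7/√99 = 7.4071; SE₂ = 81.9/√75 = 9.4570.
Independent samples, unequal variances: SE_diff = √(SE₁² + SE₂²) = √(54.86513041 + 89.434849) = 12.0125.
t* = 1.976, so margin of error = 1.976 × 12.0125 = 23.7367.
Difference in means = 324.1 − 303.4 = 20.7000.
20.7000 ± 23.7367 → (-3.0367, 44.4367).
The interval (-3.0367, 44.4367) contains 0, so the difference is not significant.

not significant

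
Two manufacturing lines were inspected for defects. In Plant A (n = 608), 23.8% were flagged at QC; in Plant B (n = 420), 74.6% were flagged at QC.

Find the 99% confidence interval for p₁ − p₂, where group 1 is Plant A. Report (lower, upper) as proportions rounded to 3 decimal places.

(-0.579, -0.437)

SE₁ = √(p̂₁(1−p̂₁)/n₁) = √(0.2380·0.7620/608) = 0.01727; SE₂ = √(0.7460·0.2540/420) = 0.02124.
Independent samples: SE of the difference = √(SE₁² + SE₂²) = √(0.0002982529 + 0.0004511376) = 0.02737.
z* for 99% confidence is 2.576, so the margin of error is 2.576 × 0.02737 = 0.07051.
Point estimate p̂₁ − p̂₂ = 0.2380 − 0.7460 = -0.5080.
-0.5080 ± 0.07051 → (-0.579, -0.437).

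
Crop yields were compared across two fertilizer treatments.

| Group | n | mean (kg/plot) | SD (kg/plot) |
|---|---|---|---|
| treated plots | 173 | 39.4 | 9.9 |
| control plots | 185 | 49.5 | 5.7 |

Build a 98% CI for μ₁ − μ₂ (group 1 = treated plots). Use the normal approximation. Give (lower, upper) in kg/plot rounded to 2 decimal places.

Standard errors of each mean: 9.9/√173 = 0.7527 and 5.7/√185 = 0.4191.
SE(x̄₁ − x̄₂) = √(0.7527² + 0.4191²) = 0.8615 for independent samples with unequal variances.
With z* = 2.326, the margin is 2.326 × 0.8615 = 2.0038.
x̄₁ − x̄₂ = 39.4 − 49.5 = -10.1000; the interval is -10.1000 ± 2.0038 = (-12.10, -8.10).

(-12.10, -8.10)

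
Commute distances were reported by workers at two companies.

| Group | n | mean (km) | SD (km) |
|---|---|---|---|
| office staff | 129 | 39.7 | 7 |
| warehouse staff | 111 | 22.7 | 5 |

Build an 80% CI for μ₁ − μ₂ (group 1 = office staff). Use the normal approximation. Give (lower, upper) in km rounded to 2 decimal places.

SE₁ = s₁/√n₁ = 7/√129 = 0.6163; SE₂ = 5/√111 = 0.4746.
Independent samples, unequal variances: SE_diff = √(SE₁² + SE₂²) = √(0.37982569 + 0.22524516) = 0.7779.
z* = 1.282, so margin of error = 1.282 × 0.7779 = 0.9973.
Difference in means = 39.7 − 22.7 = 17.0000.
17.0000 ± 0.9973 → (16.00, 18.00).

(16.00, 18.00)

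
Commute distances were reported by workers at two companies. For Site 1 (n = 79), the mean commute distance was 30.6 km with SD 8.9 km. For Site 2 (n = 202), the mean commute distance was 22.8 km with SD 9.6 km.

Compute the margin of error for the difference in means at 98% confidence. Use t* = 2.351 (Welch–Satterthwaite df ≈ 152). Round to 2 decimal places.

2.84

SE₁ = s₁/√n₁ = 8.9/√79 = 1.0013; SE₂ = 9.6/√202 = 0.6755.
Independent samples, unequal variances: SE_diff = √(SE₁² + SE₂²) = √(1.00260169 + 0.45630025) = 1.2079.
t* = 2.351, so margin of error = 2.351 × 1.2079 = 2.8398.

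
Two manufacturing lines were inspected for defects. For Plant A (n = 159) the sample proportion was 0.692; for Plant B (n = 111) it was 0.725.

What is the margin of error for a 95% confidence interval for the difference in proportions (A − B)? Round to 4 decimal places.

0.1098

Each SE is √(p̂(1−p̂)/n): √(0.6920·0.3080/159) = 0.03661 and √(0.7250·0.2750/111) = 0.04238.
SE(p̂₁ − p̂₂) = √(SE₁² + SE₂²) = √(0.0013402921 + 0.0017960644) = 0.05600, since the two samples are independent.
At 95% confidence z* = 1.960; margin = 1.960 × 0.05600 = 0.10976.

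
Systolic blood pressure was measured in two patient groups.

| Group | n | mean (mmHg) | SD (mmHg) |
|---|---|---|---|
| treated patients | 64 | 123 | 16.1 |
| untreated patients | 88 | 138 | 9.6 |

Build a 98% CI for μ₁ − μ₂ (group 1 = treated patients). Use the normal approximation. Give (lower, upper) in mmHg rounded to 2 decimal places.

Standard errors of each mean: 16.1/√64 = 2.0125 and 9.6/√88 = 1.0234.
SE(x̄₁ − x̄₂) = √(2.0125² + 1.0234²) = 2.2578 for independent samples with unequal variances.
With z* = 2.326, the margin is 2.326 × 2.2578 = 5.2516.
x̄₁ − x̄₂ = 123 − 138 = -15.0000; the interval is -15.0000 ± 5.2516 = (-20.25, -9.75).

(-20.25, -9.75)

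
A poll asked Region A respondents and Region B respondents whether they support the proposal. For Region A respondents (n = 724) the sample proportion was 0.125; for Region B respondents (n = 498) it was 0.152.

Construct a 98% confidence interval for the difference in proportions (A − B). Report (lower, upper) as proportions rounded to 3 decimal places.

(-0.074, 0.020)

The two standard errors are √(0.1250×0.8750/724) = 0.01229 and √(0.1520×0.8480/498) = 0.01609.
Because the samples are independent, SE_diff = √(0.01229² + 0.01609²) = 0.02025.
Using z* = 2.326 for 98%, ME = 2.326 × 0.02025 = 0.04710.
p̂₁ − p̂₂ = -0.0270; interval -0.0270 ± 0.04710 gives (-0.074, 0.020).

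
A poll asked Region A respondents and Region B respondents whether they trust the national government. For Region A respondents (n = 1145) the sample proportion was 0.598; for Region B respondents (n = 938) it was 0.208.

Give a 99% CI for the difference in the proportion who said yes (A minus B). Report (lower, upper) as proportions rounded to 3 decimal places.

(0.339, 0.441)

SE₁ = √(p̂₁(1−p̂₁)/n₁) = √(0.5980·0.4020/1145) = 0.01449; SE₂ = √(0.2080·0.7920/938) = 0.01325.
Independent samples: SE of the difference = √(SE₁² + SE₂²) = √(0.0002099601 + 0.0001755625) = 0.01963.
z* for 99% confidence is 2.576, so the margin of error is 2.576 × 0.01963 = 0.05057.
Point estimate p̂₁ − p̂₂ = 0.5980 − 0.2080 = 0.3900.
0.3900 ± 0.05057 → (0.339, 0.441).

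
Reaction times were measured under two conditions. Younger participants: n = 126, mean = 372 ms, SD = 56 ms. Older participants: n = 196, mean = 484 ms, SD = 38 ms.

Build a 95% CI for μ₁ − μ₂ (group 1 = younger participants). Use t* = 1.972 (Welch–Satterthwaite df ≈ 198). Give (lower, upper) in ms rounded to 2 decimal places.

Per-group SEs: s₁/√n₁ = 56/√126 = 4.9889, s₂/√n₂ = 38/√196 = 2.7143.
Unpooled SE of the difference: √(24.88912321 + 7.36742449) = 5.6795.
Margin of error = t* · SE = 1.972 × 5.6795 = 11.2000.
x̄₁ − x̄₂ = 372 − 484 = -112.0000.
CI: -112.0000 ± 11.2000 = (-123.20, -100.80).

(-123.20, -100.80)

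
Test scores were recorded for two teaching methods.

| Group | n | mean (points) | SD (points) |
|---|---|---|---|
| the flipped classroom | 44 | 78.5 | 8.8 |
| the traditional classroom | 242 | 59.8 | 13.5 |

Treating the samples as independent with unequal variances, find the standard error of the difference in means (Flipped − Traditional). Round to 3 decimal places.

1.585

Standard errors of each mean: 8.8/√44 = 1.3266 and 13.5/√242 = 0.8678.
SE(x̄₁ − x̄₂) = √(1.3266² + 0.8678²) = 1.5852 for independent samples with unequal variances.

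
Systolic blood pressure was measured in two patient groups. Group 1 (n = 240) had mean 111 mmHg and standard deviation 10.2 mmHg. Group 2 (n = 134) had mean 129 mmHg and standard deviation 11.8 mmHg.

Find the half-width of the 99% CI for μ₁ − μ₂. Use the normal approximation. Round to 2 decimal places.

3.13

SE₁ = s₁/√n₁ = 10.2/√240 = 0.6584; SE₂ = 11.8/√134 = 1.0194.
Independent samples, unequal variances: SE_diff = √(SE₁² + SE₂²) = √(0.43349056 + 1.03917636) = 1.2135.
z* = 2.576, so margin of error = 2.576 × 1.2135 = 3.1260.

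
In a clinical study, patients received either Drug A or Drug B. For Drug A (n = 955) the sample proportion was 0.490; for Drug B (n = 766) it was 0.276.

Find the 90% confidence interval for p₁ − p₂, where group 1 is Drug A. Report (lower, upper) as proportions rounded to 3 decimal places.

(0.176, 0.252)

SE₁ = √(p̂₁(1−p̂₁)/n₁) = √(0.4900·0.5100/955) = 0.01618; SE₂ = √(0.2760·0.7240/766) = 0.01615.
Independent samples: SE of the difference = √(SE₁² + SE₂²) = √(0.0002617924 + 0.0002608225) = 0.02286.
z* for 90% confidence is 1.645, so the margin of error is 1.645 × 0.02286 = 0.03760.
Point estimate p̂₁ − p̂₂ = 0.4900 − 0.2760 = 0.2140.
0.2140 ± 0.03760 → (0.176, 0.252).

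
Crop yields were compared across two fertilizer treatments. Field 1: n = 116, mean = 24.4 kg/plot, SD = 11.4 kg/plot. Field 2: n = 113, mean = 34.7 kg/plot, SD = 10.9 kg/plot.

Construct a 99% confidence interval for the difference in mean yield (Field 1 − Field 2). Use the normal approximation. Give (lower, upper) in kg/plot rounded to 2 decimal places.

(-14.10, -6.50)

SE₁ = s₁/√n₁ = 11.4/√116 = 1.0585; SE₂ = 10.9/√113 = 1.0254.
Independent samples, unequal variances: SE_diff = √(SE₁² + SE₂²) = √(1.12042225 + 1.05144516) = 1.4737.
z* = 2.576, so margin of error = 2.576 × 1.4737 = 3.7963.
Difference in means = 24.4 − 34.7 = -10.3000.
-10.3000 ± 3.7963 → (-14.10, -6.50).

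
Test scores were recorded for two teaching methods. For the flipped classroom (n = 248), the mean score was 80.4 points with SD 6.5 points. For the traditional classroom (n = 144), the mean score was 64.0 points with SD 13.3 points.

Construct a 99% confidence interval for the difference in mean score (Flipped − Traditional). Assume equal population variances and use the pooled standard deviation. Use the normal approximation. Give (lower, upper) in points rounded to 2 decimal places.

(13.82, 18.98)

Pooled variance s_p² = [247·6.5² + 143·13.3²] / (248+144−2) = 91.6180, so s_p = 9.5717.
SE_diff = s_p·√(1/n₁ + 1/n₂) = 9.5717·√(1/248 + 1/144) = 1.0028.
z* = 2.576; margin = 2.576 × 1.0028 = 2.5832.
Difference = 80.4 − 64.0 = 16.4000.
16.4000 ± 2.5832 → (13.82, 18.98).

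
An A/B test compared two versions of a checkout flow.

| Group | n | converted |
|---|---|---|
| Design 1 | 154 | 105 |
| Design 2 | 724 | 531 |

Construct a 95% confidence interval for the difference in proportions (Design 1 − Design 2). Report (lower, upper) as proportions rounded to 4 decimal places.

(-0.1319, 0.0287)

p̂₁ = 105/154 = 0.6818 and p̂₂ = 531/724 = 0.7334.
SE₁ = √(p̂₁(1−p̂₁)/n₁) = √(0.6818·0.3182/154) = 0.03753; SE₂ = √(0.7334·0.2666/724) = 0.01643.
Independent samples: SE of the difference = √(SE₁² + SE₂²) = √(0.0014085009 + 0.0002699449) = 0.04097.
z* for 95% confidence is 1.960, so the margin of error is 1.960 × 0.04097 = 0.08030.
Point estimate p̂₁ − p̂₂ = 0.6818 − 0.7334 = -0.0516.
-0.0516 ± 0.08030 → (-0.1319, 0.0287).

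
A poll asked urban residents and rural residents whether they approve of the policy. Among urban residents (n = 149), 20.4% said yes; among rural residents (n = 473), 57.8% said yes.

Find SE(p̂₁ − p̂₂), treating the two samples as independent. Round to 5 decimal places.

0.04007

Each SE is √(p̂(1−p̂)/n): √(0.2040·0.7960/149) = 0.03301 and √(0.5780·0.4220/473) = 0.02271.
SE(p̂₁ − p̂₂) = √(SE₁² + SE₂²) = √(0.0010896601 + 0.0005157441) = 0.04007, since the two samples are independent.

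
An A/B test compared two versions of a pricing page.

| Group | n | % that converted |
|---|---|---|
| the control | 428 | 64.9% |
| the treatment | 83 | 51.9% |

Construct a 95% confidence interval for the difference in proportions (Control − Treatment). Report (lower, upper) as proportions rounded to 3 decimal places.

(0.013, 0.247)

The two standard errors are √(0.6490×0.3510/428) = 0.02307 and √(0.5190×0.4810/83) = 0.05484.
Because the samples are independent, SE_diff = √(0.02307² + 0.05484²) = 0.05949.
Using z* = 1.960 for 95%, ME = 1.960 × 0.05949 = 0.11660.
p̂₁ − p̂₂ = 0.1300; interval 0.1300 ± 0.11660 gives (0.013, 0.247).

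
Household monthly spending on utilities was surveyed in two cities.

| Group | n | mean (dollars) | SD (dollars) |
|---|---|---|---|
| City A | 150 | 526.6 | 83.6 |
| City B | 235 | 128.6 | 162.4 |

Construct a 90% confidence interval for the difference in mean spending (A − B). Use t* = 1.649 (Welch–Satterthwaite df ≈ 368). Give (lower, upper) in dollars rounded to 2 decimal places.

SE₁ = s₁/√n₁ = 83.6/√150 = 6.8259; SE₂ = 162.4/√235 = 10.5938.
Independent samples, unequal variances: SE_diff = √(SE₁² + SE₂²) = √(46.59291081 + 112.22859844) = 12.6024.
t* = 1.649, so margin of error = 1.649 × 12.6024 = 20.7814.
Difference in means = 526.6 − 128.6 = 398.0000.
398.0000 ± 20.7814 → (377.22, 418.78).

(377.22, 418.78)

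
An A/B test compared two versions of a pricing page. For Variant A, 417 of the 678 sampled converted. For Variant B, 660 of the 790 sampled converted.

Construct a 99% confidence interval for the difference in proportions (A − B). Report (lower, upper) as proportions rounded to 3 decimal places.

(-0.279, -0.161)

p̂₁ = 417/678 = 0.6150 and p̂₂ = 660/790 = 0.8354.
SE₁ = √(p̂₁(1−p̂₁)/n₁) = √(0.6150·0.3850/678) = 0.01869; SE₂ = √(0.8354·0.1646/790) = 0.01319.
Independent samples: SE of the difference = √(SE₁² + SE₂²) = √(0.0003493161 + 0.0001739761) = 0.02288.
z* for 99% confidence is 2.576, so the margin of error is 2.576 × 0.02288 = 0.05894.
Point estimate p̂₁ − p̂₂ = 0.6150 − 0.8354 = -0.2204.
-0.2204 ± 0.05894 → (-0.279, -0.161).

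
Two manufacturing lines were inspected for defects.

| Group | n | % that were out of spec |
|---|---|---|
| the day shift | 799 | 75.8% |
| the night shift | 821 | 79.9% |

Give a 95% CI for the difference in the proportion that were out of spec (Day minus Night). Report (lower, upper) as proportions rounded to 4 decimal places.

(-0.0814, -0.0006)

Each SE is √(p̂(1−p̂)/n): √(0.7580·0.2420/799) = 0.01515 and √(0.7990·0.2010/821) = 0.01399.
SE(p̂₁ − p̂₂) = √(SE₁² + SE₂²) = √(0.0002295225 + 0.0001957201) = 0.02062, since the two samples are independent.
At 95% confidence z* = 1.960; margin = 1.960 × 0.02062 = 0.04042.
The difference is 0.7580 − 0.7990 = -0.0410, so the interval is -0.0410 ± 0.04042 = (-0.0814, -0.0006).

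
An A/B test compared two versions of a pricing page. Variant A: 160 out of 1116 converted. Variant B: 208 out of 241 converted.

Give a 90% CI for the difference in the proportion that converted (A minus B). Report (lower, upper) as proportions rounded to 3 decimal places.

(-0.760, -0.679)

First, p̂₁ = 160/1116 = 0.1434; p̂₂ = 208/241 = 0.8631.
The two standard errors are √(0.1434×0.8566/1116) = 0.01049 and √(0.8631×0.1369/241) = 0.02214.
Because the samples are independent, SE_diff = √(0.01049² + 0.02214²) = 0.02450.
Using z* = 1.645 for 90%, ME = 1.645 × 0.02450 = 0.04030.
p̂₁ − p̂₂ = -0.7197; interval -0.7197 ± 0.04030 gives (-0.760, -0.679).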